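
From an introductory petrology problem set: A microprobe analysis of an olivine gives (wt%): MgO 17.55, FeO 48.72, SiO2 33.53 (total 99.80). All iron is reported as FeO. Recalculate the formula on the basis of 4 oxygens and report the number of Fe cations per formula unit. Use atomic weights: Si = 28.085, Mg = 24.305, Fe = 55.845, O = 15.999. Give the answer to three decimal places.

17.55 wt% MgO ÷ 40.304 g/mol = 0.43544 mol, giving 0.43544 Mg and 0.43544 O.
48.72 wt% FeO ÷ 71.844 g/mol = 0.67814 mol, giving 0.67814 Fe and 0.67814 O.
33.53 wt% SiO2 ÷ 60.083 g/mol = 0.55806 mol, giving 0.55806 Si and 1.11612 O.
Oxygen sums to 2.22970; scaling by 4/2.22970 = 1.79396 puts the formula on 4 O.
Fe: 0.67814 × 1.79396 = 1.217 atoms per formula unit.

1.217 Fe apfu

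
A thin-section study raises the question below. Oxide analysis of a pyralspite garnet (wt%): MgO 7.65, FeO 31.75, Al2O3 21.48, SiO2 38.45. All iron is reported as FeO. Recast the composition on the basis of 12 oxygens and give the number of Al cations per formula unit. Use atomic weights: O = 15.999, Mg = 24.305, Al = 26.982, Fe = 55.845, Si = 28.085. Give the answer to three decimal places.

1.988 Al apfu

MgO: 7.65/40.304 = 0.18981 mol → 0.18981 mol Mg, 0.18981 mol O.
FeO: 31.75/71.844 = 0.44193 mol → 0.44193 mol Fe, 0.44193 mol O.
Al2O3: 21.48/101.961 = 0.21067 mol → 0.42134 mol Al, 0.63201 mol O.
SiO2: 38.45/60.083 = 0.63995 mol → 0.63995 mol Si, 1.27990 mol O.
Total oxygen = 2.54365 mol. Normalization factor = 12/2.54365 = 4.71763.
Al per 12 O = 0.42134 × 4.71763 = 1.988.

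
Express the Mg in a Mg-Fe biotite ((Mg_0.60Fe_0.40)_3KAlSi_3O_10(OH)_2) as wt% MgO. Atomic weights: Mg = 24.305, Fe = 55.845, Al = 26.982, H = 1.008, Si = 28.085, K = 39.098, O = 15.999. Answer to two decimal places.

Formula mass = 455.102 g/mol.
1.80 Mg → 1.8000 mol MgO per formula unit; M(MgO) = 40.304, so MgO mass = 72.547 g.
72.547/455.102 × 100 = 15.94 wt%.

15.94 wt%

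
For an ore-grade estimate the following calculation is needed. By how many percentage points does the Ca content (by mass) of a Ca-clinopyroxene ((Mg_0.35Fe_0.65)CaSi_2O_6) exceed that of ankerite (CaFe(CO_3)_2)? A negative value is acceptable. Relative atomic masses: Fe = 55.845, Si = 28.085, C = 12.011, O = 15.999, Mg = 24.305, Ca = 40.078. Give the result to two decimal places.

Ca in (Mg_0.35Fe_0.65)CaSi_2O_6: molar mass 237.048 g/mol; 1×40.078 = 40.078 g → 16.91 wt%.
Ca in CaFe(CO_3)_2: molar mass 215.939 g/mol; 1×40.078 = 40.078 g → 18.56 wt%.
Difference = 16.91 − 18.56 = -1.65 percentage points.

-1.65 percentage points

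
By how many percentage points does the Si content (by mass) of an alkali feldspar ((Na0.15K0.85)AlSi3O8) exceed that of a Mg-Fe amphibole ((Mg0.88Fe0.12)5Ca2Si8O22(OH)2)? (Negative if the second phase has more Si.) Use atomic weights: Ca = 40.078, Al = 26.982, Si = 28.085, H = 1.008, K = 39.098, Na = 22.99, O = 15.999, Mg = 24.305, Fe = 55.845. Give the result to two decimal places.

Si in (Na0.15K0.85)AlSi3O8: molar mass 275.911 g/mol; 3×28.085 = 84.255 g → 30.54 wt%.
Si in (Mg0.88Fe0.12)5Ca2Si8O22(OH)2: molar mass 831.277 g/mol; 8×28.085 = 224.680 g → 27.03 wt%.
Difference = 30.54 − 27.03 = 3.51 percentage points.

3.51 percentage points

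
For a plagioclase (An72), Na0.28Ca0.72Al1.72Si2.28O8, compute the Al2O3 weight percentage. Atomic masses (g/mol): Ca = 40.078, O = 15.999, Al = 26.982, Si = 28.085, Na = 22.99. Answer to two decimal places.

32.03 wt%

Molar mass of Na0.28Ca0.72Al1.72Si2.28O8 = 0.28×22.99 + 0.72×40.078 + 1.72×26.982 + 2.28×28.085 + 8×15.999 = 273.728 g/mol.
Each formula unit contains 1.72 Al, equivalent to 1.72/2 = 0.8600 mol Al2O3.
M(Al2O3) = 2×26.982 + 3×15.999 = 101.961 g/mol.
Mass of Al2O3 per formula unit = 0.8600 × 101.961 = 87.686 g.
Al2O3 wt% = 87.686 / 273.728 × 100 = 32.03%.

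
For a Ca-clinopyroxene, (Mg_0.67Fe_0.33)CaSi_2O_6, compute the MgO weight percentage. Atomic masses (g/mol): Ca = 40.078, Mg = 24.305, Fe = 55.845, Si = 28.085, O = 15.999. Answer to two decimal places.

M((Mg_0.67Fe_0.33)CaSi_2O_6) = 226.955 g/mol; M(MgO) = 40.304 g/mol.
Moles MgO per formula unit = 0.67 Mg ÷ 1 = 0.6700.
MgO fraction = (0.6700 × 40.304) / 226.955 = 27.004/226.955 = 0.1190.

11.90 wt%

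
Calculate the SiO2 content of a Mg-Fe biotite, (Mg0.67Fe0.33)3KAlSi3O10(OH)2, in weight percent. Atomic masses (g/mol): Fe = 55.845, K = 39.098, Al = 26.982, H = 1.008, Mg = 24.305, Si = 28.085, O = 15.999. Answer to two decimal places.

Molar mass of (Mg0.67Fe0.33)3KAlSi3O10(OH)2 = 2.01*24.305 + 0.99*55.845 + 1*39.098 + 1*26.982 + 3*28.085 + 12*15.999 + 2*1.008 = 448.479 g/mol.
Each formula unit contains 3 Si, equivalent to 3/1 = 3.0000 mol SiO2.
M(SiO2) = 1×28.085 + 2×15.999 = 60.083 g/mol.
Mass of SiO2 per formula unit = 3.0000 × 60.083 = 180.249 g.
SiO2 wt% = 180.249 / 448.479 × 100 = 40.19%.

40.19 wt%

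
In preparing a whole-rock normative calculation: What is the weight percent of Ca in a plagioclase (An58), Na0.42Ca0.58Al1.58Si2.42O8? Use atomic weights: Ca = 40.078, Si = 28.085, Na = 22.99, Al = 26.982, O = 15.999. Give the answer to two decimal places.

8.56 wt%

Formula mass = 0.42×22.99 + 0.58×40.078 + 1.58×26.982 + 2.42×28.085 + 8×15.999 = 271.490 g/mol, of which 23.245 g is Ca.
So Ca makes up 23.245/271.490 = 0.0856 of the mass, i.e. 8.56%.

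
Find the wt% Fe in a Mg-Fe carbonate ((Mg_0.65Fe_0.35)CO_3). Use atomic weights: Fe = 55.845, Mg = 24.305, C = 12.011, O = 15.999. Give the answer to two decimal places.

Formula mass = 0.65*24.305 + 0.35*55.845 + 1*12.011 + 3*15.999 = 95.352 g/mol, of which 19.546 g is Fe.
So Fe makes up 19.546/95.352 = 0.2050 of the mass, i.e. 20.50%.

20.50 mass %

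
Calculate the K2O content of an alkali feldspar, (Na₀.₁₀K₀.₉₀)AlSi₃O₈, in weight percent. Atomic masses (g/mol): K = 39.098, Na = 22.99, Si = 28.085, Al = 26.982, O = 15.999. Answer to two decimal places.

M((Na₀.₁₀K₀.₉₀)AlSi₃O₈) = 276.716 g/mol; M(K2O) = 94.195 g/mol.
Moles K2O per formula unit = 0.90 K ÷ 2 = 0.4500.
K2O fraction = (0.4500 × 94.195) / 276.716 = 42.388/276.716 = 0.1532.

15.32 wt%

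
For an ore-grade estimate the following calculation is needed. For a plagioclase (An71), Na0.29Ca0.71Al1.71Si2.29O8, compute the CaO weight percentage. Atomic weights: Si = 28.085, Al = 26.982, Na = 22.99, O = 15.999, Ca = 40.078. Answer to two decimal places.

14.55 wt%

Formula mass = 273.568 g/mol.
0.71 Ca → 0.7100 mol CaO per formula unit; M(CaO) = 56.077, so CaO mass = 39.815 g.
39.815/273.568 × 100 = 14.55 wt%.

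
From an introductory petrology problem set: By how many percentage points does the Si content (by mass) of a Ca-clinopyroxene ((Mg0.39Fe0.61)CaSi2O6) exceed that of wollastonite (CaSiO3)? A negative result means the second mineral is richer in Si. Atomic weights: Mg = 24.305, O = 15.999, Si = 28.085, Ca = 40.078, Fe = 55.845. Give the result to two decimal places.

Si in (Mg0.39Fe0.61)CaSi2O6: molar mass 235.786 g/mol; 2×28.085 = 56.170 g → 23.82 wt%.
Si in CaSiO3: molar mass 116.160 g/mol; 1×28.085 = 28.085 g → 24.18 wt%.
Difference = 23.82 − 24.18 = -0.36 percentage points.

-0.36 percentage points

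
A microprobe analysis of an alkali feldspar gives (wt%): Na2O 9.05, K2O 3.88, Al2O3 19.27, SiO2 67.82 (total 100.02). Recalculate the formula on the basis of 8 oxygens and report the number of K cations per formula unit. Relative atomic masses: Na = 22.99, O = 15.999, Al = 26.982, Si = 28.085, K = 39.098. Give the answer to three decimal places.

0.219 K apfu

Na2O: 9.05/61.979 = 0.14602 mol → 0.29204 mol Na, 0.14602 mol O.
K2O: 3.88/94.195 = 0.04119 mol → 0.08238 mol K, 0.04119 mol O.
Al2O3: 19.27/101.961 = 0.18899 mol → 0.37798 mol Al, 0.56697 mol O.
SiO2: 67.82/60.083 = 1.12877 mol → 1.12877 mol Si, 2.25754 mol O.
Total oxygen = 3.01172 mol. Normalization factor = 8/3.01172 = 2.65629.
K per 8 O = 0.08238 × 2.65629 = 0.219.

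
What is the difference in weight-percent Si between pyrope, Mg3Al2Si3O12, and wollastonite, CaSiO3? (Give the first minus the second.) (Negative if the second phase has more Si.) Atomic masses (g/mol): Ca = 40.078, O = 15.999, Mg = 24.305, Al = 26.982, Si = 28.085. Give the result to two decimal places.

-3.28 percentage points

First mineral: 84.255 g Si in 403.122 g formula = 20.90 wt% Si.
Second mineral: 28.085 g Si in 116.160 g formula = 24.18 wt% Si.
20.90% − 24.18% gives a difference of -3.28 percentage points.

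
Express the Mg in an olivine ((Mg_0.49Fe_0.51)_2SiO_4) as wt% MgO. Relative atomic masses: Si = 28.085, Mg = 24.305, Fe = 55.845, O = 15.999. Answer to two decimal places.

22.85 wt%

Formula mass = 172.862 g/mol.
0.98 Mg → 0.9800 mol MgO per formula unit; M(MgO) = 40.304, so MgO mass = 39.498 g.
39.498/172.862 × 100 = 22.85 wt%.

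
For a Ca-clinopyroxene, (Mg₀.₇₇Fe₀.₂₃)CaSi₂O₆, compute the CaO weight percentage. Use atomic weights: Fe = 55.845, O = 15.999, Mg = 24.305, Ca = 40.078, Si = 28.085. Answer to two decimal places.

25.06 wt%

Formula mass = 223.801 g/mol.
1 Ca → 1.0000 mol CaO per formula unit; M(CaO) = 56.077, so CaO mass = 56.077 g.
56.077/223.801 × 100 = 25.06 wt%.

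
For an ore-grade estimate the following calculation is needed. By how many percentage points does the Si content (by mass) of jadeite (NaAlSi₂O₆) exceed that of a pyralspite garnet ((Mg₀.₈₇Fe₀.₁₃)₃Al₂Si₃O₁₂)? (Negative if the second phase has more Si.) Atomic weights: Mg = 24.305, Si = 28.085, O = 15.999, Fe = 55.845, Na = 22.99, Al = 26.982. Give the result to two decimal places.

7.51 percentage points

First mineral: 56.170 g Si in 202.136 g formula = 27.79 wt% Si.
Second mineral: 84.255 g Si in 415.423 g formula = 20.28 wt% Si.
27.79% − 20.28% gives a difference of 7.51 percentage points.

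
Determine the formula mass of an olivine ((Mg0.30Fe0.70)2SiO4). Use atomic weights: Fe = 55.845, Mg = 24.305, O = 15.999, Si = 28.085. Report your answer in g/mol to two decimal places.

Mg: 0.60 × 24.305 = 14.5830
Fe: 1.40 × 55.845 = 78.1830
Si: 1 × 28.085 = 28.0850
O: 4 × 15.999 = 63.9960
Summing the contributions gives the formula mass.

184.85 g/mol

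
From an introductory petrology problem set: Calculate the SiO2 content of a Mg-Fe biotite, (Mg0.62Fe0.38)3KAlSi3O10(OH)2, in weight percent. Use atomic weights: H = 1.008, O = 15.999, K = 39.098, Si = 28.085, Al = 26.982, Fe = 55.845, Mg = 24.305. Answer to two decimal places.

39.77 wt%

Molar mass of (Mg0.62Fe0.38)3KAlSi3O10(OH)2 = 1.86·24.305 + 1.14·55.845 + 1·39.098 + 1·26.982 + 3·28.085 + 12·15.999 + 2·1.008 = 453.210 g/mol.
Each formula unit contains 3 Si, equivalent to 3/1 = 3.0000 mol SiO2.
M(SiO2) = 1×28.085 + 2×15.999 = 60.083 g/mol.
Mass of SiO2 per formula unit = 3.0000 × 60.083 = 180.249 g.
SiO2 wt% = 180.249 / 453.210 × 100 = 39.77%.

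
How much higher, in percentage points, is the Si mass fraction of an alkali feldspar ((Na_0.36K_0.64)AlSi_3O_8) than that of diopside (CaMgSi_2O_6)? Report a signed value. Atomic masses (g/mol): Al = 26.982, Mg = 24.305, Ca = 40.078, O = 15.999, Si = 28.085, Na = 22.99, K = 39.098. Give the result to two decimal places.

M((Na_0.36K_0.64)AlSi_3O_8) = 272.528 g/mol, so wt% Si = 84.255/272.528 × 100 = 30.92%.
M(CaMgSi_2O_6) = 216.547 g/mol, so wt% Si = 56.170/216.547 × 100 = 25.94%.
30.92 − 25.94 = 4.98 pp.

4.98 percentage points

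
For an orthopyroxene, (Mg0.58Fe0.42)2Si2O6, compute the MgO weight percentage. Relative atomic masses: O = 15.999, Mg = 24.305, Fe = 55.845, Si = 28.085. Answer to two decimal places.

Molar mass of (Mg0.58Fe0.42)2Si2O6 = 1.16×24.305 + 0.84×55.845 + 2×28.085 + 6×15.999 = 227.268 g/mol.
Each formula unit contains 1.16 Mg, equivalent to 1.16/1 = 1.1600 mol MgO.
M(MgO) = 1×24.305 + 1×15.999 = 40.304 g/mol.
Mass of MgO per formula unit = 1.1600 × 40.304 = 46.753 g.
MgO wt% = 46.753 / 227.268 × 100 = 20.57%.

20.57 wt%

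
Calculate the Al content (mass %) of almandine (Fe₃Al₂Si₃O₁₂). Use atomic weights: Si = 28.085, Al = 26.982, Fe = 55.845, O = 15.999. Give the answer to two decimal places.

10.84 mass %

Molar mass of Fe₃Al₂Si₃O₁₂: 3*55.845 + 2*26.982 + 3*28.085 + 12*15.999 = 497.742 g/mol.
Mass of Al per formula unit: 2 × 26.982 = 53.964 g.
Weight fraction Al = 53.964 / 497.742 = 0.1084.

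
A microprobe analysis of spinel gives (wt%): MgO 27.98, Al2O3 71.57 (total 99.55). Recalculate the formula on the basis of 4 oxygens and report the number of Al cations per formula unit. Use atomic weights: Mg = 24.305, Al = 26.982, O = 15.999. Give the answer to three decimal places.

27.98 wt% MgO ÷ 40.304 g/mol = 0.69422 mol, giving 0.69422 Mg and 0.69422 O.
71.57 wt% Al2O3 ÷ 101.961 g/mol = 0.70194 mol, giving 1.40388 Al and 2.10582 O.
Oxygen sums to 2.80004; scaling by 4/2.80004 = 1.42855 puts the formula on 4 O.
Al: 1.40388 × 1.42855 = 2.006 atoms per formula unit.

2.006 Al apfu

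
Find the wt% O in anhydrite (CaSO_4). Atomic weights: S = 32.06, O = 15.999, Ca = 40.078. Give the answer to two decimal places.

M(CaSO_4) = 136.134 g/mol.
O contributes 4 × 15.999 = 63.996 g per mole.
63.996/136.134 = 0.4701 → 47.01%.

47.01 wt%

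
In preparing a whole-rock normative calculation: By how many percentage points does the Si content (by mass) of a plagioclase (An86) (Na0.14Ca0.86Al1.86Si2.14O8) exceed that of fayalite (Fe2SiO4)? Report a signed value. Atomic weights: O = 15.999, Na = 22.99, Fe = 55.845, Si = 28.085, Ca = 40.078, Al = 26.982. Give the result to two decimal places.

Si in Na0.14Ca0.86Al1.86Si2.14O8: molar mass 275.966 g/mol; 2.14×28.085 = 60.102 g → 21.78 wt%.
Si in Fe2SiO4: molar mass 203.771 g/mol; 1×28.085 = 28.085 g → 13.78 wt%.
Difference = 21.78 − 13.78 = 8.00 percentage points.

8.00 percentage points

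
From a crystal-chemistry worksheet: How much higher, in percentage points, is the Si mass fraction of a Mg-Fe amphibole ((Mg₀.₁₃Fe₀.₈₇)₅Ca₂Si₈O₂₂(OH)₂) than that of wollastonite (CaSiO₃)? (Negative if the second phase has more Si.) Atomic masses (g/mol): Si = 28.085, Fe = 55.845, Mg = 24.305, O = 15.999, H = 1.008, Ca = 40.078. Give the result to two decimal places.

-0.52 percentage points

M((Mg₀.₁₃Fe₀.₈₇)₅Ca₂Si₈O₂₂(OH)₂) = 949.552 g/mol, so wt% Si = 224.680/949.552 × 100 = 23.66%.
M(CaSiO₃) = 116.160 g/mol, so wt% Si = 28.085/116.160 × 100 = 24.18%.
23.66 − 24.18 = -0.52 pp.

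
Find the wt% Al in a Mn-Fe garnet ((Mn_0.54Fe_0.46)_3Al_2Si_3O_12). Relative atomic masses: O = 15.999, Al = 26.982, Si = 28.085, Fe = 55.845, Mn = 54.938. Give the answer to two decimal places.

10.87 mass %

Molar mass of (Mn_0.54Fe_0.46)_3Al_2Si_3O_12: 1.62*54.938 + 1.38*55.845 + 2*26.982 + 3*28.085 + 12*15.999 = 496.273 g/mol.
Mass of Al per formula unit: 2 × 26.982 = 53.964 g.
Weight fraction Al = 53.964 / 496.273 = 0.1087.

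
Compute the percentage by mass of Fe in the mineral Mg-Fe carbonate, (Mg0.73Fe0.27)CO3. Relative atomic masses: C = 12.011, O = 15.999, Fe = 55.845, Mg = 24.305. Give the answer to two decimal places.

16.24 mass %

Molar mass of (Mg0.73Fe0.27)CO3: 0.73*24.305 + 0.27*55.845 + 1*12.011 + 3*15.999 = 92.829 g/mol.
Mass of Fe per formula unit: 0.27 × 55.845 = 15.078 g.
Weight fraction Fe = 15.078 / 92.829 = 0.1624.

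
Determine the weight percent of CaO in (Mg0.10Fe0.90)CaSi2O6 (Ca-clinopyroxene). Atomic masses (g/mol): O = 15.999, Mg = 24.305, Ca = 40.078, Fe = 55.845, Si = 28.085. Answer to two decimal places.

22.89 wt%

Molar mass of (Mg0.10Fe0.90)CaSi2O6 = 0.10·24.305 + 0.90·55.845 + 1·40.078 + 2·28.085 + 6·15.999 = 244.933 g/mol.
Each formula unit contains 1 Ca, equivalent to 1/1 = 1.0000 mol CaO.
M(CaO) = 1×40.078 + 1×15.999 = 56.077 g/mol.
Mass of CaO per formula unit = 1.0000 × 56.077 = 56.077 g.
CaO wt% = 56.077 / 244.933 × 100 = 22.89%.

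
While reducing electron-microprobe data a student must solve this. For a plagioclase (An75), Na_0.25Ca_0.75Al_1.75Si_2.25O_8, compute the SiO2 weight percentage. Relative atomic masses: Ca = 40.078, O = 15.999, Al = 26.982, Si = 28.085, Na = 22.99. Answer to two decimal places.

49.30 wt%

Molar mass of Na_0.25Ca_0.75Al_1.75Si_2.25O_8 = 0.25*22.99 + 0.75*40.078 + 1.75*26.982 + 2.25*28.085 + 8*15.999 = 274.208 g/mol.
Each formula unit contains 2.25 Si, equivalent to 2.25/1 = 2.2500 mol SiO2.
M(SiO2) = 1×28.085 + 2×15.999 = 60.083 g/mol.
Mass of SiO2 per formula unit = 2.2500 × 60.083 = 135.187 g.
SiO2 wt% = 135.187 / 274.208 × 100 = 49.30%.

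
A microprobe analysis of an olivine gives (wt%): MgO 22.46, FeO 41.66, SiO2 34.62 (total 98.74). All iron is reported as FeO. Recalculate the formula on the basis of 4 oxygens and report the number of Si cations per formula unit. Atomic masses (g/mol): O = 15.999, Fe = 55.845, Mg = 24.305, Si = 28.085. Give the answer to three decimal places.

22.46 wt% MgO ÷ 40.304 g/mol = 0.55726 mol, giving 0.55726 Mg and 0.55726 O.
41.66 wt% FeO ÷ 71.844 g/mol = 0.57987 mol, giving 0.57987 Fe and 0.57987 O.
34.62 wt% SiO2 ÷ 60.083 g/mol = 0.57620 mol, giving 0.57620 Si and 1.15240 O.
Oxygen sums to 2.28953; scaling by 4/2.28953 = 1.74708 puts the formula on 4 O.
Si: 0.57620 × 1.74708 = 1.007 atoms per formula unit.

1.007 Si apfu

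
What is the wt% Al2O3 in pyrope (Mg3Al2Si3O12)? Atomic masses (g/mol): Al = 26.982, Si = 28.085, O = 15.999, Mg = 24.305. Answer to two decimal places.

25.29 wt%

Molar mass of Mg3Al2Si3O12 = 3·24.305 + 2·26.982 + 3·28.085 + 12·15.999 = 403.122 g/mol.
Each formula unit contains 2 Al, equivalent to 2/2 = 1.0000 mol Al2O3.
M(Al2O3) = 2×26.982 + 3×15.999 = 101.961 g/mol.
Mass of Al2O3 per formula unit = 1.0000 × 101.961 = 101.961 g.
Al2O3 wt% = 101.961 / 403.122 × 100 = 25.29%.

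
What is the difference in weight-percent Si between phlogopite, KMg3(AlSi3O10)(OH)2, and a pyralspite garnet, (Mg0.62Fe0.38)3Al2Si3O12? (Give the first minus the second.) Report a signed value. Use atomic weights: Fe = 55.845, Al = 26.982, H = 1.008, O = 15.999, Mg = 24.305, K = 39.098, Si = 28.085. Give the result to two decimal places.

Si in KMg3(AlSi3O10)(OH)2: molar mass 417.254 g/mol; 3×28.085 = 84.255 g → 20.19 wt%.
Si in (Mg0.62Fe0.38)3Al2Si3O12: molar mass 439.078 g/mol; 3×28.085 = 84.255 g → 19.19 wt%.
Difference = 20.19 − 19.19 = 1.00 percentage points.

1.00 percentage points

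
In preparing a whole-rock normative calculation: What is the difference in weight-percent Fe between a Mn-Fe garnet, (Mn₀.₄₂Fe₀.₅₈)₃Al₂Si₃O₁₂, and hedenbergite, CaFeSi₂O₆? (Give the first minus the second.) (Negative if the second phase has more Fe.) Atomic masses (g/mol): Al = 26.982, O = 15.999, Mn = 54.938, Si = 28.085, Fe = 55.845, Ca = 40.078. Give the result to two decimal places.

Fe in (Mn₀.₄₂Fe₀.₅₈)₃Al₂Si₃O₁₂: molar mass 496.599 g/mol; 1.74×55.845 = 97.170 g → 19.57 wt%.
Fe in CaFeSi₂O₆: molar mass 248.087 g/mol; 1×55.845 = 55.845 g → 22.51 wt%.
Difference = 19.57 − 22.51 = -2.94 percentage points.

-2.94 percentage points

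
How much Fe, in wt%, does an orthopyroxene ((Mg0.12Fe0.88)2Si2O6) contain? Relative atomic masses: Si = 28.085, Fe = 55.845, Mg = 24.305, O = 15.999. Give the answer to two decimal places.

38.35 wt%

Molar mass of (Mg0.12Fe0.88)2Si2O6: 0.24×24.305 + 1.76×55.845 + 2×28.085 + 6×15.999 = 256.284 g/mol.
Mass of Fe per formula unit: 1.76 × 55.845 = 98.287 g.
Weight fraction Fe = 98.287 / 256.284 = 0.3835.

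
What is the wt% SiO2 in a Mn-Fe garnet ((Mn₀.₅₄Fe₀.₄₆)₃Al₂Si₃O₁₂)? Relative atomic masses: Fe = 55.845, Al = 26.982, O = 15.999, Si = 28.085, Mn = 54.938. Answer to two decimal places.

Formula mass = 496.273 g/mol.
3 Si → 3.0000 mol SiO2 per formula unit; M(SiO2) = 60.083, so SiO2 mass = 180.249 g.
180.249/496.273 × 100 = 36.32 wt%.

36.32 wt%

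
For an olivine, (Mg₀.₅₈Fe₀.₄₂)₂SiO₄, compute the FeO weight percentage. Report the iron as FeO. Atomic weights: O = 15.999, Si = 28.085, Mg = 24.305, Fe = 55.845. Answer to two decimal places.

Molar mass of (Mg₀.₅₈Fe₀.₄₂)₂SiO₄ = 1.16*24.305 + 0.84*55.845 + 1*28.085 + 4*15.999 = 167.185 g/mol.
Each formula unit contains 0.84 Fe, equivalent to 0.84/1 = 0.8400 mol FeO.
M(FeO) = 1×55.845 + 1×15.999 = 71.844 g/mol.
Mass of FeO per formula unit = 0.8400 × 71.844 = 60.349 g.
FeO wt% = 60.349 / 167.185 × 100 = 36.10%.

36.10 wt%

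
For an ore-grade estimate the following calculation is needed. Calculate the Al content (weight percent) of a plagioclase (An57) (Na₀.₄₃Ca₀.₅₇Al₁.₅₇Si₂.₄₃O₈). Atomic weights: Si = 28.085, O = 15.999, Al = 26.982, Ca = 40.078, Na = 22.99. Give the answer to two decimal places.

15.61 weight percent

M(Na₀.₄₃Ca₀.₅₇Al₁.₅₇Si₂.₄₃O₈) = 271.330 g/mol.
Al contributes 1.57 × 26.982 = 42.362 g per mole.
42.362/271.330 = 0.1561 → 15.61%.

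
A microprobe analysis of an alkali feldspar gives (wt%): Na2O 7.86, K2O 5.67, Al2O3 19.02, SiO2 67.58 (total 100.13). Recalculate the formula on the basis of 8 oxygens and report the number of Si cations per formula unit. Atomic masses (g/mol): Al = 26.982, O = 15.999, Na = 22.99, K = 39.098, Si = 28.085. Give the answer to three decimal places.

3.003 Si apfu

Na2O (M=61.979): mol = 0.12682; Na = 0.25364, O = 0.12682.
K2O (M=94.195): mol = 0.06019; K = 0.12038, O = 0.06019.
Al2O3 (M=101.961): mol = 0.18654; Al = 0.37308, O = 0.55962.
SiO2 (M=60.083): mol = 1.12478; Si = 1.12478, O = 2.24956.
ΣO = 2.99619; factor = 8/ΣO = 2.67006.
Si apfu = 1.12478 × 2.67006 = 3.003.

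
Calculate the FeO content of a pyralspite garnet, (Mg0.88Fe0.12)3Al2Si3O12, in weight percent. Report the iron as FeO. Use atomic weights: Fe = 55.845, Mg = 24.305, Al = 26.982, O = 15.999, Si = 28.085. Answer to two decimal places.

Formula mass = 414.476 g/mol.
0.36 Fe → 0.3600 mol FeO per formula unit; M(FeO) = 71.844, so FeO mass = 25.864 g.
25.864/414.476 × 100 = 6.24 wt%.

6.24 wt%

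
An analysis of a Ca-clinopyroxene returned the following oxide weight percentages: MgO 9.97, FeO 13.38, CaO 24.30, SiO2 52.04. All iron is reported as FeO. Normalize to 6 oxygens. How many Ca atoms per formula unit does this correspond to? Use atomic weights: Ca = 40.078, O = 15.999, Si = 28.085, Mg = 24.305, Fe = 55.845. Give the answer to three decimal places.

MgO: 9.97/40.304 = 0.24737 mol → 0.24737 mol Mg, 0.24737 mol O.
FeO: 13.38/71.844 = 0.18624 mol → 0.18624 mol Fe, 0.18624 mol O.
CaO: 24.30/56.077 = 0.43333 mol → 0.43333 mol Ca, 0.43333 mol O.
SiO2: 52.04/60.083 = 0.86614 mol → 0.86614 mol Si, 1.73228 mol O.
Total oxygen = 2.59922 mol. Normalization factor = 6/2.59922 = 2.30838.
Ca per 6 O = 0.43333 × 2.30838 = 1.000.

1.000 Ca apfu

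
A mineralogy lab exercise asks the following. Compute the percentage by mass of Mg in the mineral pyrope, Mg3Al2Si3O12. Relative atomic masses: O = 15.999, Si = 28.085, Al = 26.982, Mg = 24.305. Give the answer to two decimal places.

M(Mg3Al2Si3O12) = 403.122 g/mol.
Mg contributes 3 × 24.305 = 72.915 g per mole.
72.915/403.122 = 0.1809 → 18.09%.

18.09 weight percent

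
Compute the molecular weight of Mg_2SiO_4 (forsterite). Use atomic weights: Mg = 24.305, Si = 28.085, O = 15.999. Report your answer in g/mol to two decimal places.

140.69 g/mol

Mg: 2 × 24.305 = 48.6100
Si: 1 × 28.085 = 28.0850
O: 4 × 15.999 = 63.9960
Summing the contributions gives the formula mass.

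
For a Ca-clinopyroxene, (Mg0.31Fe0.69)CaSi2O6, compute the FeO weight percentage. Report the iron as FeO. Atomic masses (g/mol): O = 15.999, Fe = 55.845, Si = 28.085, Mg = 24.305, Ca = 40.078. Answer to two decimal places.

20.80 wt%

M((Mg0.31Fe0.69)CaSi2O6) = 238.310 g/mol; M(FeO) = 71.844 g/mol.
Moles FeO per formula unit = 0.69 Fe ÷ 1 = 0.6900.
FeO fraction = (0.6900 × 71.844) / 238.310 = 49.572/238.310 = 0.2080.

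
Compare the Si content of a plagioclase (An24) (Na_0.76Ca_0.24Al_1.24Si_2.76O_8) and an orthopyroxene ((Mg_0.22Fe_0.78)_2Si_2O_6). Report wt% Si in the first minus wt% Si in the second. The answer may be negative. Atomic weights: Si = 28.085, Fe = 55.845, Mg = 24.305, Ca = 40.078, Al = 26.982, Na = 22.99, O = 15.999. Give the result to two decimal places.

6.66 percentage points

M(Na_0.76Ca_0.24Al_1.24Si_2.76O_8) = 266.055 g/mol, so wt% Si = 77.515/266.055 × 100 = 29.13%.
M((Mg_0.22Fe_0.78)_2Si_2O_6) = 249.976 g/mol, so wt% Si = 56.170/249.976 × 100 = 22.47%.
29.13 − 22.47 = 6.66 pp.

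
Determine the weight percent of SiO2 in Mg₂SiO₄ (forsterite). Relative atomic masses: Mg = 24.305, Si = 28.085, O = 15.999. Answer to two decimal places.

42.71 wt%

M(Mg₂SiO₄) = 140.691 g/mol; M(SiO2) = 60.083 g/mol.
Moles SiO2 per formula unit = 1 Si ÷ 1 = 1.0000.
SiO2 fraction = (1.0000 × 60.083) / 140.691 = 60.083/140.691 = 0.4271.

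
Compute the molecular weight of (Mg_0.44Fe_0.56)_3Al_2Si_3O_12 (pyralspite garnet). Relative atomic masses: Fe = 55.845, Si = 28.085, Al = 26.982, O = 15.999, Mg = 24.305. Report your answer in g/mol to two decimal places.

M = 1.32×24.305 + 1.68×55.845 + 2×26.982 + 3×28.085 + 12×15.999

456.11 g/mol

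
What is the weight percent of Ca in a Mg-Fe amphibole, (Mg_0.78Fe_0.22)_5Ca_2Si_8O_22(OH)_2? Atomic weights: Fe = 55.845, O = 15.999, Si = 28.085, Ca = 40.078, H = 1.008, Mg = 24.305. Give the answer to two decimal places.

Molar mass of (Mg_0.78Fe_0.22)_5Ca_2Si_8O_22(OH)_2: 3.90×24.305 + 1.10×55.845 + 2×40.078 + 8×28.085 + 24×15.999 + 2×1.008 = 847.047 g/mol.
Mass of Ca per formula unit: 2 × 40.078 = 80.156 g.
Weight fraction Ca = 80.156 / 847.047 = 0.0946.

9.46 weight percent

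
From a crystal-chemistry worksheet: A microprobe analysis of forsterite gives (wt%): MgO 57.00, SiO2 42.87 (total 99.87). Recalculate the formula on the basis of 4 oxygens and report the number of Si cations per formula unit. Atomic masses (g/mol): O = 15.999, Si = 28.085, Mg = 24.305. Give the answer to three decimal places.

1.004 Si apfu

57.00 wt% MgO ÷ 40.304 g/mol = 1.41425 mol, giving 1.41425 Mg and 1.41425 O.
42.87 wt% SiO2 ÷ 60.083 g/mol = 0.71351 mol, giving 0.71351 Si and 1.42702 O.
Oxygen sums to 2.84127; scaling by 4/2.84127 = 1.40782 puts the formula on 4 O.
Si: 0.71351 × 1.40782 = 1.004 atoms per formula unit.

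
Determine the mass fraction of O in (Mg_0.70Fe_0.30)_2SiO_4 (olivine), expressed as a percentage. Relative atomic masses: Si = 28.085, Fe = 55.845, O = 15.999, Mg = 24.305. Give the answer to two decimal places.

40.09 mass %

Molar mass of (Mg_0.70Fe_0.30)_2SiO_4: 1.40×24.305 + 0.60×55.845 + 1×28.085 + 4×15.999 = 159.615 g/mol.
Mass of O per formula unit: 4 × 15.999 = 63.996 g.
Weight fraction O = 63.996 / 159.615 = 0.4009.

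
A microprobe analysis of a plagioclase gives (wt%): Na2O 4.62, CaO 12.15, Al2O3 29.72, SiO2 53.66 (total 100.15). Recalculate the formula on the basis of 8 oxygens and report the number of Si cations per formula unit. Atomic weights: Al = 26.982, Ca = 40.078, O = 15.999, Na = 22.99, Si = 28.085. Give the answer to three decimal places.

Na2O (M=61.979): mol = 0.07454; Na = 0.14908, O = 0.07454.
CaO (M=56.077): mol = 0.21667; Ca = 0.21667, O = 0.21667.
Al2O3 (M=101.961): mol = 0.29148; Al = 0.58296, O = 0.87444.
SiO2 (M=60.083): mol = 0.89310; Si = 0.89310, O = 1.78620.
ΣO = 2.95185; factor = 8/ΣO = 2.71016.
Si apfu = 0.89310 × 2.71016 = 2.420.

2.420 Si apfu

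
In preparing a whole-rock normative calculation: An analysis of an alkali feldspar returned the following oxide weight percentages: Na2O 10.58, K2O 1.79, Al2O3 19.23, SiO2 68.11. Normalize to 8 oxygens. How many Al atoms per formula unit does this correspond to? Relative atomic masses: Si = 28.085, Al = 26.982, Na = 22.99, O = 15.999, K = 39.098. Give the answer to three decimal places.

Na2O: 10.58/61.979 = 0.17070 mol → 0.34140 mol Na, 0.17070 mol O.
K2O: 1.79/94.195 = 0.01900 mol → 0.03800 mol K, 0.01900 mol O.
Al2O3: 19.23/101.961 = 0.18860 mol → 0.37720 mol Al, 0.56580 mol O.
SiO2: 68.11/60.083 = 1.13360 mol → 1.13360 mol Si, 2.26720 mol O.
Total oxygen = 3.02270 mol. Normalization factor = 8/3.02270 = 2.64664.
Al per 8 O = 0.37720 × 2.64664 = 0.998.

0.998 Al apfu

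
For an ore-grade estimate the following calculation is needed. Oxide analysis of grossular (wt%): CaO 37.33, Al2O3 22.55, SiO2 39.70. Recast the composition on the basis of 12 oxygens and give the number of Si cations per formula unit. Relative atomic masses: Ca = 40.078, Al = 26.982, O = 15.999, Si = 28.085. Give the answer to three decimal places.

37.33 wt% CaO ÷ 56.077 g/mol = 0.66569 mol, giving 0.66569 Ca and 0.66569 O.
22.55 wt% Al2O3 ÷ 101.961 g/mol = 0.22116 mol, giving 0.44232 Al and 0.66348 O.
39.70 wt% SiO2 ÷ 60.083 g/mol = 0.66075 mol, giving 0.66075 Si and 1.32150 O.
Oxygen sums to 2.65067; scaling by 12/2.65067 = 4.52716 puts the formula on 12 O.
Si: 0.66075 × 4.52716 = 2.991 atoms per formula unit.

2.991 Si apfu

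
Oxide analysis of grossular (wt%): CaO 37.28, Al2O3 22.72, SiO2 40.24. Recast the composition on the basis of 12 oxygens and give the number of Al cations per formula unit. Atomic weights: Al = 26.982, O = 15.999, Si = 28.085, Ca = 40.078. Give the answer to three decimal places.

2.001 Al apfu

CaO (M=56.077): mol = 0.66480; Ca = 0.66480, O = 0.66480.
Al2O3 (M=101.961): mol = 0.22283; Al = 0.44566, O = 0.66849.
SiO2 (M=60.083): mol = 0.66974; Si = 0.66974, O = 1.33948.
ΣO = 2.67277; factor = 12/ΣO = 4.48972.
Al apfu = 0.44566 × 4.48972 = 2.001.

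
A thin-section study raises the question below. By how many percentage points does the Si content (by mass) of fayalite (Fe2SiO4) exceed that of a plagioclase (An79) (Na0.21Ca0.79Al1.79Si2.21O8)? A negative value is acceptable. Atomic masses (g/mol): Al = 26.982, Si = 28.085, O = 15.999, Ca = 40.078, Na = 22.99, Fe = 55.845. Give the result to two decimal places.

First mineral: 28.085 g Si in 203.771 g formula = 13.78 wt% Si.
Second mineral: 62.068 g Si in 274.847 g formula = 22.58 wt% Si.
13.78% − 22.58% gives a difference of -8.80 percentage points.

-8.80 percentage points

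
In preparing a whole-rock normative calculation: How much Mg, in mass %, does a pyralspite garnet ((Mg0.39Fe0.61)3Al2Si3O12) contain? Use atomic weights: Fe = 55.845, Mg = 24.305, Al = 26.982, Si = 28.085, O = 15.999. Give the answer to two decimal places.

6.17 mass %

Formula mass = 1.17*24.305 + 1.83*55.845 + 2*26.982 + 3*28.085 + 12*15.999 = 460.840 g/mol, of which 28.437 g is Mg.
So Mg makes up 28.437/460.840 = 0.0617 of the mass, i.e. 6.17%.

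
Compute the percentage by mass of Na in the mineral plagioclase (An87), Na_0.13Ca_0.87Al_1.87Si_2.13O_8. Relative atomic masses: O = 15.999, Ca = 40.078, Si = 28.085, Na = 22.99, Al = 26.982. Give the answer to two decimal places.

Formula mass = 0.13·22.99 + 0.87·40.078 + 1.87·26.982 + 2.13·28.085 + 8·15.999 = 276.126 g/mol, of which 2.989 g is Na.
So Na makes up 2.989/276.126 = 0.0108 of the mass, i.e. 1.08%.

1.08 mass %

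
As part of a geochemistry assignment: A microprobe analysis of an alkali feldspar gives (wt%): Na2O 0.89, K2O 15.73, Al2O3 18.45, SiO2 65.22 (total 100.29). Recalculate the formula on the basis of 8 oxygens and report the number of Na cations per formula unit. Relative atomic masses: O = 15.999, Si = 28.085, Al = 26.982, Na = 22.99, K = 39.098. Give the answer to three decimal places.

0.079 Na apfu

Na2O: 0.89/61.979 = 0.01436 mol → 0.02872 mol Na, 0.01436 mol O.
K2O: 15.73/94.195 = 0.16699 mol → 0.33398 mol K, 0.16699 mol O.
Al2O3: 18.45/101.961 = 0.18095 mol → 0.36190 mol Al, 0.54285 mol O.
SiO2: 65.22/60.083 = 1.08550 mol → 1.08550 mol Si, 2.17100 mol O.
Total oxygen = 2.89520 mol. Normalization factor = 8/2.89520 = 2.76319.
Na per 8 O = 0.02872 × 2.76319 = 0.079.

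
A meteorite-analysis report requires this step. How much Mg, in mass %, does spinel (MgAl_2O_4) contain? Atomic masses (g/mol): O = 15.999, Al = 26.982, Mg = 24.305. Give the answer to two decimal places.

17.08 mass %

M(MgAl_2O_4) = 142.265 g/mol.
Mg contributes 1 × 24.305 = 24.305 g per mole.
24.305/142.265 = 0.1708 → 17.08%.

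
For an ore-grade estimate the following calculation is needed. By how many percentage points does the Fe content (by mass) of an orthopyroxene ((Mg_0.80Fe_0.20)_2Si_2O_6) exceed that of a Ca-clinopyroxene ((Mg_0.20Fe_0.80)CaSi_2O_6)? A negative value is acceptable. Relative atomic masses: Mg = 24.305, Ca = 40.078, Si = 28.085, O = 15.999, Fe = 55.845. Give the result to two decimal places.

First mineral: 22.338 g Fe in 213.390 g formula = 10.47 wt% Fe.
Second mineral: 44.676 g Fe in 241.779 g formula = 18.48 wt% Fe.
10.47% − 18.48% gives a difference of -8.01 percentage points.

-8.01 percentage points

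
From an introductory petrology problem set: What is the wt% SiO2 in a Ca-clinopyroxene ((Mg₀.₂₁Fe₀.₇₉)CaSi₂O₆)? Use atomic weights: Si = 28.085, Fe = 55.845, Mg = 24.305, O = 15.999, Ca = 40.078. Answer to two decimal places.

49.77 wt%

Formula mass = 241.464 g/mol.
2 Si → 2.0000 mol SiO2 per formula unit; M(SiO2) = 60.083, so SiO2 mass = 120.166 g.
120.166/241.464 × 100 = 49.77 wt%.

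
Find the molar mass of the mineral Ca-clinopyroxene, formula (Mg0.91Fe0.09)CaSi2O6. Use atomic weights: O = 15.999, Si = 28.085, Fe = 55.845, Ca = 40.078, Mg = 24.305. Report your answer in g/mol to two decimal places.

M = 0.91*24.305 + 0.09*55.845 + 1*40.078 + 2*28.085 + 6*15.999

219.39 g/mol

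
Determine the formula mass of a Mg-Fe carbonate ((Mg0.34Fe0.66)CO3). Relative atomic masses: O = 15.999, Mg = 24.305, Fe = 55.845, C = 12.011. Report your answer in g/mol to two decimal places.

105.13 g/mol

Mg: 0.34 × 24.305 = 8.2637
Fe: 0.66 × 55.845 = 36.8577
C: 1 × 12.011 = 12.0110
O: 3 × 15.999 = 47.9970
Summing the contributions gives the formula mass.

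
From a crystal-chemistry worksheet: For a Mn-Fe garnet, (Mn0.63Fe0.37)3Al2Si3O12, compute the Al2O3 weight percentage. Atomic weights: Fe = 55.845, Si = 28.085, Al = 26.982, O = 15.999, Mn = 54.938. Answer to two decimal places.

20.56 wt%

Molar mass of (Mn0.63Fe0.37)3Al2Si3O12 = 1.89·54.938 + 1.11·55.845 + 2·26.982 + 3·28.085 + 12·15.999 = 496.028 g/mol.
Each formula unit contains 2 Al, equivalent to 2/2 = 1.0000 mol Al2O3.
M(Al2O3) = 2×26.982 + 3×15.999 = 101.961 g/mol.
Mass of Al2O3 per formula unit = 1.0000 × 101.961 = 101.961 g.
Al2O3 wt% = 101.961 / 496.028 × 100 = 20.56%.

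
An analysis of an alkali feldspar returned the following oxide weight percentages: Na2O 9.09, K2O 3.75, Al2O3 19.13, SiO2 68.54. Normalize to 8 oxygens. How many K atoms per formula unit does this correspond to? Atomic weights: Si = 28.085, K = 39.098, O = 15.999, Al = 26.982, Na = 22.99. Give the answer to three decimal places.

Na2O (M=61.979): mol = 0.14666; Na = 0.29332, O = 0.14666.
K2O (M=94.195): mol = 0.03981; K = 0.07962, O = 0.03981.
Al2O3 (M=101.961): mol = 0.18762; Al = 0.37524, O = 0.56286.
SiO2 (M=60.083): mol = 1.14076; Si = 1.14076, O = 2.28152.
ΣO = 3.03085; factor = 8/ΣO = 2.63952.
K apfu = 0.07962 × 2.63952 = 0.210.

0.210 K apfu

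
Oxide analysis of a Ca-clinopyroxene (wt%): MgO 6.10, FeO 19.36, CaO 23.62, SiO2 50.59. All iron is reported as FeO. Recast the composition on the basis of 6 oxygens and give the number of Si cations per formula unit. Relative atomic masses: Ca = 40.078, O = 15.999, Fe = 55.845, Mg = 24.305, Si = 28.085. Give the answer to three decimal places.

2.000 Si apfu

MgO (M=40.304): mol = 0.15135; Mg = 0.15135, O = 0.15135.
FeO (M=71.844): mol = 0.26947; Fe = 0.26947, O = 0.26947.
CaO (M=56.077): mol = 0.42121; Ca = 0.42121, O = 0.42121.
SiO2 (M=60.083): mol = 0.84200; Si = 0.84200, O = 1.68400.
ΣO = 2.52603; factor = 6/ΣO = 2.37527.
Si apfu = 0.84200 × 2.37527 = 2.000.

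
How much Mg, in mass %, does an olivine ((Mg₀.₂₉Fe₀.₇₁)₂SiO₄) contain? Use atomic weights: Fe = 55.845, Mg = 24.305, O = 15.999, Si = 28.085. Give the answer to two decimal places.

7.60 mass %

Molar mass of (Mg₀.₂₉Fe₀.₇₁)₂SiO₄: 0.58×24.305 + 1.42×55.845 + 1×28.085 + 4×15.999 = 185.478 g/mol.
Mass of Mg per formula unit: 0.58 × 24.305 = 14.097 g.
Weight fraction Mg = 14.097 / 185.478 = 0.0760.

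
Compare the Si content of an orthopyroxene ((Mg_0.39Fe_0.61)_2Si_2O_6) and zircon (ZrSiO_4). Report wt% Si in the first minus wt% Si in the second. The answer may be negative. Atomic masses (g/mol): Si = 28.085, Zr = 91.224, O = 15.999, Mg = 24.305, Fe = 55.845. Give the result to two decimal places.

8.16 percentage points

Si in (Mg_0.39Fe_0.61)_2Si_2O_6: molar mass 239.253 g/mol; 2×28.085 = 56.170 g → 23.48 wt%.
Si in ZrSiO_4: molar mass 183.305 g/mol; 1×28.085 = 28.085 g → 15.32 wt%.
Difference = 23.48 − 15.32 = 8.16 percentage points.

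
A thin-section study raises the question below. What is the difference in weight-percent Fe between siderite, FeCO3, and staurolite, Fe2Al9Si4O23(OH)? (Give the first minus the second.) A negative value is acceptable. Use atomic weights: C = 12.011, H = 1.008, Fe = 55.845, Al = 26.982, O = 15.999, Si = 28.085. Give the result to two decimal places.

35.09 percentage points

M(FeCO3) = 115.853 g/mol, so wt% Fe = 55.845/115.853 × 100 = 48.20%.
M(Fe2Al9Si4O23(OH)) = 851.852 g/mol, so wt% Fe = 111.690/851.852 × 100 = 13.11%.
48.20 − 13.11 = 35.09 pp.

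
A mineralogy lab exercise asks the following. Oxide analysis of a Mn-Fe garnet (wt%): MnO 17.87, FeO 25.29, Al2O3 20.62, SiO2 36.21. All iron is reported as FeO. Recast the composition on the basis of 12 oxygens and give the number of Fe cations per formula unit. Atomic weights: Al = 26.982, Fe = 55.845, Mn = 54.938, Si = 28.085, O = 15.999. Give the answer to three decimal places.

1.748 Fe apfu

MnO: 17.87/70.937 = 0.25191 mol → 0.25191 mol Mn, 0.25191 mol O.
FeO: 25.29/71.844 = 0.35201 mol → 0.35201 mol Fe, 0.35201 mol O.
Al2O3: 20.62/101.961 = 0.20223 mol → 0.40446 mol Al, 0.60669 mol O.
SiO2: 36.21/60.083 = 0.60267 mol → 0.60267 mol Si, 1.20534 mol O.
Total oxygen = 2.41595 mol. Normalization factor = 12/2.41595 = 4.96699.
Fe per 12 O = 0.35201 × 4.96699 = 1.748.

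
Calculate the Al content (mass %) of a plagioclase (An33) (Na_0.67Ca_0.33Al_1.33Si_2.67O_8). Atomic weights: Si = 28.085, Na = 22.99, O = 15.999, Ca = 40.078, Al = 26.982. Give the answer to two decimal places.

Formula mass = 0.67×22.99 + 0.33×40.078 + 1.33×26.982 + 2.67×28.085 + 8×15.999 = 267.494 g/mol, of which 35.886 g is Al.
So Al makes up 35.886/267.494 = 0.1342 of the mass, i.e. 13.42%.

13.42 mass %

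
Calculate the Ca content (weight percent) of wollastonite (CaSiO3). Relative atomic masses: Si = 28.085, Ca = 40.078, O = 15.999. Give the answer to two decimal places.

M(CaSiO3) = 116.160 g/mol.
Ca contributes 1 × 40.078 = 40.078 g per mole.
40.078/116.160 = 0.3450 → 34.50%.

34.50 weight percent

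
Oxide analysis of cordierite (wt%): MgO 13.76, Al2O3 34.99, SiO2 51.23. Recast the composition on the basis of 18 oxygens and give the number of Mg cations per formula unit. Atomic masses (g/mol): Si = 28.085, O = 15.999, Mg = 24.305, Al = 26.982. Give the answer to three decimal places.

1.998 Mg apfu

MgO (M=40.304): mol = 0.34141; Mg = 0.34141, O = 0.34141.
Al2O3 (M=101.961): mol = 0.34317; Al = 0.68634, O = 1.02951.
SiO2 (M=60.083): mol = 0.85265; Si = 0.85265, O = 1.70530.
ΣO = 3.07622; factor = 18/ΣO = 5.85134.
Mg apfu = 0.34141 × 5.85134 = 1.998.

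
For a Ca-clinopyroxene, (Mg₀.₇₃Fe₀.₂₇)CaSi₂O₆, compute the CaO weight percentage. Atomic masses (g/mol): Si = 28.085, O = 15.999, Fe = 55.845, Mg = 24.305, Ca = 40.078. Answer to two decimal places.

24.92 wt%

M((Mg₀.₇₃Fe₀.₂₇)CaSi₂O₆) = 225.063 g/mol; M(CaO) = 56.077 g/mol.
Moles CaO per formula unit = 1 Ca ÷ 1 = 1.0000.
CaO fraction = (1.0000 × 56.077) / 225.063 = 56.077/225.063 = 0.2492.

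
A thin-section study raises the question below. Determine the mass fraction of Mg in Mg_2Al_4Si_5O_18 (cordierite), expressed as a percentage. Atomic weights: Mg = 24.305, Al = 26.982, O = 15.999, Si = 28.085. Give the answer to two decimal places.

8.31 mass %

Formula mass = 2×24.305 + 4×26.982 + 5×28.085 + 18×15.999 = 584.945 g/mol, of which 48.610 g is Mg.
So Mg makes up 48.610/584.945 = 0.0831 of the mass, i.e. 8.31%.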